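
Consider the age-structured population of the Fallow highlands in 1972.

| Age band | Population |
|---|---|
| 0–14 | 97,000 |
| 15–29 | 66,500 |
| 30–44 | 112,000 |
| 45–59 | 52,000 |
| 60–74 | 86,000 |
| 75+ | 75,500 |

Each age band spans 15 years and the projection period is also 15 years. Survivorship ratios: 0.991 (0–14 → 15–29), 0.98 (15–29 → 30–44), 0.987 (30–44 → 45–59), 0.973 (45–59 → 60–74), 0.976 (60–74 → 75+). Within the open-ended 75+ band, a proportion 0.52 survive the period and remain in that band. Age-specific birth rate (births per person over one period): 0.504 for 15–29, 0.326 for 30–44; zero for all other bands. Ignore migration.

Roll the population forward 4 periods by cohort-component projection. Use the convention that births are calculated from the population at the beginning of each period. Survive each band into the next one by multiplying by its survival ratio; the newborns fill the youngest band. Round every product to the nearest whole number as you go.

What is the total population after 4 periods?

Call the groups 1 to 6, youngest first.
Period 1:
Births: 66500 × 0.504 = 33516  |  112000 × 0.326 = 36512 ⇒ total 70028
Group 2: 97000 × 0.991 = 96127
Group 3: 66500 × 0.98 = 65170
Group 4: 112000 × 0.987 = 110544
Group 5: 52000 × 0.973 = 50596
Group 6: 86000 × 0.976 + 75500 × 0.52 = 83936 + 39260 = 123196
Giving 70028 / 96127 / 65170 / 110544 / 50596 / 123196.
Period 2:
Births: 96127 × 0.504 = 48448  |  65170 × 0.326 = 21245 ⇒ total 69693
Group 2: 70028 × 0.991 = 69398
Group 3: 96127 × 0.98 = 94204
Group 4: 65170 × 0.987 = 64323
Group 5: 110544 × 0.973 = 107559
Group 6: 50596 × 0.976 + 123196 × 0.52 = 49382 + 64062 = 113444
Giving 69693 / 69398 / 94204 / 64323 / 107559 / 113444.
Period 3:
Births: 69398 × 0.504 = 34977  |  94204 × 0.326 = 30711 ⇒ total 65688
Group 2: 69693 × 0.991 = 69066
Group 3: 69398 × 0.98 = 68010
Group 4: 94204 × 0.987 = 92979
Group 5: 64323 × 0.973 = 62586
Group 6: 107559 × 0.976 + 113444 × 0.52 = 104978 + 58991 = 163969
Giving 65688 / 69066 / 68010 / 92979 / 62586 / 163969.
Period 4:
Births: 69066 × 0.504 = 34809  |  68010 × 0.326 = 22171 ⇒ total 56980
Group 2: 65688 × 0.991 = 65097
Group 3: 69066 × 0.98 = 67685
Group 4: 68010 × 0.987 = 67126
Group 5: 92979 × 0.973 = 90469
Group 6: 62586 × 0.976 + 163969 × 0.52 = 61084 + 85264 = 146348
Giving 56980 / 65097 / 67685 / 67126 / 90469 / 146348.
Total after period 4: 56980 + 65097 + 67685 + 67126 + 90469 + 146348 = 493705

493705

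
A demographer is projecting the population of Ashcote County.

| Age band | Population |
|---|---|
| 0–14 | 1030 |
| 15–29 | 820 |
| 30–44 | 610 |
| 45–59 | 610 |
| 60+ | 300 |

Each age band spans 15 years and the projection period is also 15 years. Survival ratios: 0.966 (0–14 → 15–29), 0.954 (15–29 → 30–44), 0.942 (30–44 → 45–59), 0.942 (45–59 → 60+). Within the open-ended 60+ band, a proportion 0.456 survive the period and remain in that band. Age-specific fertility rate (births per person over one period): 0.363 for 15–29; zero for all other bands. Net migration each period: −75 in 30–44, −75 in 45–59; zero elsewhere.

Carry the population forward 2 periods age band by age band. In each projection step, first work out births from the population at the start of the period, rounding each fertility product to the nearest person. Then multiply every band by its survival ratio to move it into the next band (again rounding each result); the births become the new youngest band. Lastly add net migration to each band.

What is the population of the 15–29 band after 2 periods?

288

— Period 1 —
Births: 820 * 0.363 = 298
15–29: 1030 * 0.966 = 995
30–44: 820 * 0.954 = 782
45–59: 610 * 0.942 = 575
60+: 610 * 0.942 + 300 * 0.456 = 575 + 137 = 712
Net migration: 30–44 − 75 → 707; 45–59 − 75 → 500
→ [298, 995, 707, 500, 712]
— Period 2 —
Births: 995 * 0.363 = 361
15–29: 298 * 0.966 = 288
30–44: 995 * 0.954 = 949
45–59: 707 * 0.942 = 666
60+: 500 * 0.942 + 712 * 0.456 = 471 + 325 = 796
Net migration: 30–44 − 75 → 874; 45–59 − 75 → 591
→ [361, 288, 874, 591, 796]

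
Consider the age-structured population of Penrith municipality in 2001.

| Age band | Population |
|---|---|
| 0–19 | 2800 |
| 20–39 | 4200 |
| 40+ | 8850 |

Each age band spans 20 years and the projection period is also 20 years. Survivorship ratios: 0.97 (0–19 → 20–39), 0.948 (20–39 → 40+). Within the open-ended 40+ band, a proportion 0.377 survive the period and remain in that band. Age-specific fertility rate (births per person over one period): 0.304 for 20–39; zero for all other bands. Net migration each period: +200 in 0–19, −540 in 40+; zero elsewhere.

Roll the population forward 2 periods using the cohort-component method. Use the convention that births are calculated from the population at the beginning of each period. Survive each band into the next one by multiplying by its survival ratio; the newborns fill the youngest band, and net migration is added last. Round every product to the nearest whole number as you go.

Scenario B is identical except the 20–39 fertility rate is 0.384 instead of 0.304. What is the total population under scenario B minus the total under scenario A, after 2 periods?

543

(Bands numbered youngest = 1 to oldest = 3.)
After projecting period 1:
Births: 4200 * 0.304 = 1277
Band 2: 2800 * 0.97 = 2716
Band 3: 4200 * 0.948 + 8850 * 0.377 = 3982 + 3336 = 7318
Net migration: Band 1 + 200 → 1477; Band 3 − 540 → 6778
Population now: 0–19=1477, 20–39=2716, 40+=6778
After projecting period 2:
Births: 2716 * 0.304 = 826
Band 2: 1477 * 0.97 = 1433
Band 3: 2716 * 0.948 + 6778 * 0.377 = 2575 + 2555 = 5130
Net migration: Band 1 + 200 → 1026; Band 3 − 540 → 4590
Population now: 0–19=1026, 20–39=1433, 40+=4590
Scenario A total after 2 periods: 7049
Scenario B projection —
After projecting period 1:
Births: 4200 * 0.384 = 1613
Band 2: 2800 * 0.97 = 2716
Band 3: 4200 * 0.948 + 8850 * 0.377 = 3982 + 3336 = 7318
Net migration: Band 1 + 200 → 1813; Band 3 − 540 → 6778
Population now: 0–19=1813, 20–39=2716, 40+=6778
After projecting period 2:
Births: 2716 * 0.384 = 1043
Band 2: 1813 * 0.97 = 1759
Band 3: 2716 * 0.948 + 6778 * 0.377 = 2575 + 2555 = 5130
Net migration: Band 1 + 200 → 1243; Band 3 − 540 → 4590
Population now: 0–19=1243, 20–39=1759, 40+=4590
Scenario B total after 2 periods: 7592
Difference B − A = 7592 − 7049 = 543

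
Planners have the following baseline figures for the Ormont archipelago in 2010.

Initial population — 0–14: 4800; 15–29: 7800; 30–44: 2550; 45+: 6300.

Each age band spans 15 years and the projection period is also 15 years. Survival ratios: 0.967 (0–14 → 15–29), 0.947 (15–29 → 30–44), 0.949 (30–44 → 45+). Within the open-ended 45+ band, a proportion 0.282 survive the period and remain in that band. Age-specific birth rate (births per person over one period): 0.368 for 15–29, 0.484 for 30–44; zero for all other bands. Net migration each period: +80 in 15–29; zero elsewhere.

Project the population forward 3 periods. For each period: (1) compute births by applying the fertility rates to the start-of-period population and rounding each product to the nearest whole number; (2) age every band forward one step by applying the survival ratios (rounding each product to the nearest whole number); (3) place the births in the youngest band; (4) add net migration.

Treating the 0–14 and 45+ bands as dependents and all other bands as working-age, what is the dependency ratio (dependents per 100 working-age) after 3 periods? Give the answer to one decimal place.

112.8

— Period 1 —
Births: 7800 * 0.368 = 2870, 2550 * 0.484 = 1234 → total 4104
15–29: 4800 * 0.967 = 4642
30–44: 7800 * 0.947 = 7387
45+: 2550 * 0.949 + 6300 * 0.282 = 2420 + 1777 = 4197
Net migration: 15–29 + 80 → 4722
→ [4104, 4722, 7387, 4197]
— Period 2 —
Births: 4722 * 0.368 = 1738, 7387 * 0.484 = 3575 → total 5313
15–29: 4104 * 0.967 = 3969
30–44: 4722 * 0.947 = 4472
45+: 7387 * 0.949 + 4197 * 0.282 = 7010 + 1184 = 8194
Net migration: 15–29 + 80 → 4049
→ [5313, 4049, 4472, 8194]
— Period 3 —
Births: 4049 * 0.368 = 1490, 4472 * 0.484 = 2164 → total 3654
15–29: 5313 * 0.967 = 5138
30–44: 4049 * 0.947 = 3834
45+: 4472 * 0.949 + 8194 * 0.282 = 4244 + 2311 = 6555
Net migration: 15–29 + 80 → 5218
→ [3654, 5218, 3834, 6555]
Dependents (band 0–14 + band 45+) = 3654 + 6555 = 10209; working-age = 9052; ratio = 10209/9052 × 100 = 112.8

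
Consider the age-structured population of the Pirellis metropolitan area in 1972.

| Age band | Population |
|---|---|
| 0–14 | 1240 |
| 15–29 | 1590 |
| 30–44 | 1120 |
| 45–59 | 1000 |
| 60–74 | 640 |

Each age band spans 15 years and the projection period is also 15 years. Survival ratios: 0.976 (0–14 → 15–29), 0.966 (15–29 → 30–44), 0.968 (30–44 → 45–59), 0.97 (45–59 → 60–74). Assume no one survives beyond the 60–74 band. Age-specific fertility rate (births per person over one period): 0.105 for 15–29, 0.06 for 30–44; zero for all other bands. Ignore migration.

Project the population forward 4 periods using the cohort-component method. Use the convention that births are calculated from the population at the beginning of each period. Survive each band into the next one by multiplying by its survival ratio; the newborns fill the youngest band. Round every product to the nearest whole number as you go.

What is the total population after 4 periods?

[period 1]
Births: 1590 × 0.105 = 167  |  1120 × 0.06 = 67 → 234
15–29: 1240 × 0.976 = 1210
30–44: 1590 × 0.966 = 1536
45–59: 1120 × 0.968 = 1084
60–74: 1000 × 0.97 = 970
Giving 234 / 1210 / 1536 / 1084 / 970.
[period 2]
Births: 1210 × 0.105 = 127  |  1536 × 0.06 = 92 → 219
15–29: 234 × 0.976 = 228
30–44: 1210 × 0.966 = 1169
45–59: 1536 × 0.968 = 1487
60–74: 1084 × 0.97 = 1051
Giving 219 / 228 / 1169 / 1487 / 1051.
[period 3]
Births: 228 × 0.105 = 24  |  1169 × 0.06 = 70 → 94
15–29: 219 × 0.976 = 214
30–44: 228 × 0.966 = 220
45–59: 1169 × 0.968 = 1132
60–74: 1487 × 0.97 = 1442
Giving 94 / 214 / 220 / 1132 / 1442.
[period 4]
Births: 214 × 0.105 = 22  |  220 × 0.06 = 13 → 35
15–29: 94 × 0.976 = 92
30–44: 214 × 0.966 = 207
45–59: 220 × 0.968 = 213
60–74: 1132 × 0.97 = 1098
Giving 35 / 92 / 207 / 213 / 1098.
Total after period 4: 35 + 92 + 207 + 213 + 1098 = 1645

1645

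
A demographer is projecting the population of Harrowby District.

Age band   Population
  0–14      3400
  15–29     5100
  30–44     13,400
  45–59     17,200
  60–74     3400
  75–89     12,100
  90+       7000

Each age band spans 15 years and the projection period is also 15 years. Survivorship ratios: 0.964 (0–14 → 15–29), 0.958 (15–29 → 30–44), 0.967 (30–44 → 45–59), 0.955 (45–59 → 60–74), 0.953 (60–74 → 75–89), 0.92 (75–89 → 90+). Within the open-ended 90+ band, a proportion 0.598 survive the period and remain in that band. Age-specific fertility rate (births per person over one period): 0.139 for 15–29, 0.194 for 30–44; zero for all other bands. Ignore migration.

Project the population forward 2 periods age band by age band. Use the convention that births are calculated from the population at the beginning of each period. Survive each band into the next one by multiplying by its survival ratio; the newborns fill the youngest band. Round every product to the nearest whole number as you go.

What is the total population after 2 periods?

52629

Call the bands 1 to 7, youngest first.
After projecting period 1:
Births: 5100 × 0.139 = 709, 13400 × 0.194 = 2600 → 3309
Band 2: 3400 × 0.964 = 3278
Band 3: 5100 × 0.958 = 4886
Band 4: 13400 × 0.967 = 12958
Band 5: 17200 × 0.955 = 16426
Band 6: 3400 × 0.953 = 3240
Band 7: 12100 × 0.92 + 7000 × 0.598 = 11132 + 4186 = 15318
→ [3309, 3278, 4886, 12958, 16426, 3240, 15318]
After projecting period 2:
Births: 3278 × 0.139 = 456, 4886 × 0.194 = 948 → 1404
Band 2: 3309 × 0.964 = 3190
Band 3: 3278 × 0.958 = 3140
Band 4: 4886 × 0.967 = 4725
Band 5: 12958 × 0.955 = 12375
Band 6: 16426 × 0.953 = 15654
Band 7: 3240 × 0.92 + 15318 × 0.598 = 2981 + 9160 = 12141
→ [1404, 3190, 3140, 4725, 12375, 15654, 12141]
Total after period 2: 1404 + 3190 + 3140 + 4725 + 12375 + 15654 + 12141 = 52629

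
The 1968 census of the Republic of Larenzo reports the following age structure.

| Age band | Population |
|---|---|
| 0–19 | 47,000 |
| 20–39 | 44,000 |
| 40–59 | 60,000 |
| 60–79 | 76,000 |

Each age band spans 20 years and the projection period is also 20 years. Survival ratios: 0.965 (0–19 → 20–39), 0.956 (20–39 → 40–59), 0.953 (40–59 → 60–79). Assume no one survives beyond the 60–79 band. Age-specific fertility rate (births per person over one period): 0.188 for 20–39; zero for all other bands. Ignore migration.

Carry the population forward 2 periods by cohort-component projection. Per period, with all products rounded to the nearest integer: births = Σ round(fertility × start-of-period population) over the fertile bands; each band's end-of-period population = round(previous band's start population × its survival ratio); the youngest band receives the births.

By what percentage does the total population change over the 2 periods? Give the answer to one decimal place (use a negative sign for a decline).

-56.0

Period 1:
Births: 44000 × 0.188 = 8272
20–39: 47000 × 0.965 = 45355
40–59: 44000 × 0.956 = 42064
60–79: 60000 × 0.953 = 57180
→ [8272, 45355, 42064, 57180]
Period 2:
Births: 45355 × 0.188 = 8527
20–39: 8272 × 0.965 = 7982
40–59: 45355 × 0.956 = 43359
60–79: 42064 × 0.953 = 40087
→ [8527, 7982, 43359, 40087]
Total: 227000 → 99955; change = -127045; percentage change = -56.0%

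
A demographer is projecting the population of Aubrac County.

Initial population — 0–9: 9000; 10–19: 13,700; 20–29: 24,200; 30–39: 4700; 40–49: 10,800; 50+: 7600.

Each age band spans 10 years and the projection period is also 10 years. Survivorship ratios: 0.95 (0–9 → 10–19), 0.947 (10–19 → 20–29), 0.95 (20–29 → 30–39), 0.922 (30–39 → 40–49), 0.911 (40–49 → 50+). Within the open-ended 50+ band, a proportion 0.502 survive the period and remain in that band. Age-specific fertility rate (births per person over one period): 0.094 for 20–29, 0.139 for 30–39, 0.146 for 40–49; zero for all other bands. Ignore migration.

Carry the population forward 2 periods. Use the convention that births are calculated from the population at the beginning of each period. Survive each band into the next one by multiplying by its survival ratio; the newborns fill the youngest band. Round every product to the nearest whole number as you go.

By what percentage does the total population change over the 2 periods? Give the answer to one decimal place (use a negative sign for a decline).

[period 1]
Births: 24200 * 0.094 = 2275, 4700 * 0.139 = 653, 10800 * 0.146 = 1577 → total 4505
10–19: 9000 * 0.95 = 8550
20–29: 13700 * 0.947 = 12974
30–39: 24200 * 0.95 = 22990
40–49: 4700 * 0.922 = 4333
50+: 10800 * 0.911 + 7600 * 0.502 = 9839 + 3815 = 13654
Population now: 0–9=4505, 10–19=8550, 20–29=12974, 30–39=22990, 40–49=4333, 50+=13654
[period 2]
Births: 12974 * 0.094 = 1220, 22990 * 0.139 = 3196, 4333 * 0.146 = 633 → total 5049
10–19: 4505 * 0.95 = 4280
20–29: 8550 * 0.947 = 8097
30–39: 12974 * 0.95 = 12325
40–49: 22990 * 0.922 = 21197
50+: 4333 * 0.911 + 13654 * 0.502 = 3947 + 6854 = 10801
Population now: 0–9=5049, 10–19=4280, 20–29=8097, 30–39=12325, 40–49=21197, 50+=10801
Total: 70000 → 61749; change = -8251; percentage change = -11.8%

-11.8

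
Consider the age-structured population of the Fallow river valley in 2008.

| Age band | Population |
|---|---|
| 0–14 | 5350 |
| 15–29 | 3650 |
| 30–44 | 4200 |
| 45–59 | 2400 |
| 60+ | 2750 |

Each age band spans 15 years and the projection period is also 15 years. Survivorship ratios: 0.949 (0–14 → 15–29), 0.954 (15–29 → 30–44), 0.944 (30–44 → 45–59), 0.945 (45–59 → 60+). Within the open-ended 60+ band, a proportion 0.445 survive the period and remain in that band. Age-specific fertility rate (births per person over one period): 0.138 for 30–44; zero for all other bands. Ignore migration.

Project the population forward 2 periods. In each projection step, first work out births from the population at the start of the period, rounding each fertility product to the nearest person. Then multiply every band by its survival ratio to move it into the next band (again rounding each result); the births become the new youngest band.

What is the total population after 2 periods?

(Bands numbered youngest = 1 to oldest = 5.)
— Period 1 —
Births: 4200 × 0.138 = 580
Band 2: 5350 × 0.949 = 5077
Band 3: 3650 × 0.954 = 3482
Band 4: 4200 × 0.944 = 3965
Band 5: 2400 × 0.945 + 2750 × 0.445 = 2268 + 1224 = 3492
→ [580, 5077, 3482, 3965, 3492]
— Period 2 —
Births: 3482 × 0.138 = 481
Band 2: 580 × 0.949 = 550
Band 3: 5077 × 0.954 = 4843
Band 4: 3482 × 0.944 = 3287
Band 5: 3965 × 0.945 + 3492 × 0.445 = 3747 + 1554 = 5301
→ [481, 550, 4843, 3287, 5301]
Total after period 2: 481 + 550 + 4843 + 3287 + 5301 = 14462

14462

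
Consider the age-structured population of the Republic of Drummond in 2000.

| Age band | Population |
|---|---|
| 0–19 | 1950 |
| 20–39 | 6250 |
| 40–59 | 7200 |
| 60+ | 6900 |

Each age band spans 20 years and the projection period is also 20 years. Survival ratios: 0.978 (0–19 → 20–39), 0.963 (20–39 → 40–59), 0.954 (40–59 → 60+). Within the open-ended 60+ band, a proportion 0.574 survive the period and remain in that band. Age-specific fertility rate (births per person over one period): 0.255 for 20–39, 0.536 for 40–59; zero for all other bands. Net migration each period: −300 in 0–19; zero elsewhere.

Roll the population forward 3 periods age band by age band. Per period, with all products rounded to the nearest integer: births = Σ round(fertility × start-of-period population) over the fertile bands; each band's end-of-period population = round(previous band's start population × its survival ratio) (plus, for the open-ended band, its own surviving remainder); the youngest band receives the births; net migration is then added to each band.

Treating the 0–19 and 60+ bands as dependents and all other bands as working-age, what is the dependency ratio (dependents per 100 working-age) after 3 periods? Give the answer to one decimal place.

Period 1:
Births: 6250 × 0.255 = 1594, 7200 × 0.536 = 3859 → total 5453
20–39: 1950 × 0.978 = 1907
40–59: 6250 × 0.963 = 6019
60+: 7200 × 0.954 + 6900 × 0.574 = 6869 + 3961 = 10830
Net migration: 0–19 − 300 → 5153
Giving 5153 / 1907 / 6019 / 10830.
Period 2:
Births: 1907 × 0.255 = 486, 6019 × 0.536 = 3226 → total 3712
20–39: 5153 × 0.978 = 5040
40–59: 1907 × 0.963 = 1836
60+: 6019 × 0.954 + 10830 × 0.574 = 5742 + 6216 = 11958
Net migration: 0–19 − 300 → 3412
Giving 3412 / 5040 / 1836 / 11958.
Period 3:
Births: 5040 × 0.255 = 1285, 1836 × 0.536 = 984 → total 2269
20–39: 3412 × 0.978 = 3337
40–59: 5040 × 0.963 = 4854
60+: 1836 × 0.954 + 11958 × 0.574 = 1752 + 6864 = 8616
Net migration: 0–19 − 300 → 1969
Giving 1969 / 3337 / 4854 / 8616.
Dependents (band 0–19 + band 60+) = 1969 + 8616 = 10585; working-age = 8191; ratio = 10585/8191 × 100 = 129.2

129.2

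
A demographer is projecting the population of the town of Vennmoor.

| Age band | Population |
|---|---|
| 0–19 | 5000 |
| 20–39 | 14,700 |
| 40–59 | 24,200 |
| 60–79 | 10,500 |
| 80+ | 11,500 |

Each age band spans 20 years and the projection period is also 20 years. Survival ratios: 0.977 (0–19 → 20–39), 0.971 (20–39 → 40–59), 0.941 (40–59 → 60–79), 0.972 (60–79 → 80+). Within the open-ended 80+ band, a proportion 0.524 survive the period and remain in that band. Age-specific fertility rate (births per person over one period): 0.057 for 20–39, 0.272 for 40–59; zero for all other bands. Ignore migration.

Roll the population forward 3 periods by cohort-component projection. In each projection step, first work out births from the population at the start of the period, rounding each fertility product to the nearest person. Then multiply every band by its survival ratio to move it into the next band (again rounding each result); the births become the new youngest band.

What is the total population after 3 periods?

Period 1.
Births: 14700 × 0.057 = 838, 24200 × 0.272 = 6582 ⇒ total 7420
20–39: 5000 × 0.977 = 4885
40–59: 14700 × 0.971 = 14274
60–79: 24200 × 0.941 = 22772
80+: 10500 × 0.972 + 11500 × 0.524 = 10206 + 6026 = 16232
End of period: [7420, 4885, 14274, 22772, 16232]
Period 2.
Births: 4885 × 0.057 = 278, 14274 × 0.272 = 3883 ⇒ total 4161
20–39: 7420 × 0.977 = 7249
40–59: 4885 × 0.971 = 4743
60–79: 14274 × 0.941 = 13432
80+: 22772 × 0.972 + 16232 × 0.524 = 22134 + 8506 = 30640
End of period: [4161, 7249, 4743, 13432, 30640]
Period 3.
Births: 7249 × 0.057 = 413, 4743 × 0.272 = 1290 ⇒ total 1703
20–39: 4161 × 0.977 = 4065
40–59: 7249 × 0.971 = 7039
60–79: 4743 × 0.941 = 4463
80+: 13432 × 0.972 + 30640 × 0.524 = 13056 + 16055 = 29111
End of period: [1703, 4065, 7039, 4463, 29111]
Total after period 3: 1703 + 4065 + 7039 + 4463 + 29111 = 46381

46381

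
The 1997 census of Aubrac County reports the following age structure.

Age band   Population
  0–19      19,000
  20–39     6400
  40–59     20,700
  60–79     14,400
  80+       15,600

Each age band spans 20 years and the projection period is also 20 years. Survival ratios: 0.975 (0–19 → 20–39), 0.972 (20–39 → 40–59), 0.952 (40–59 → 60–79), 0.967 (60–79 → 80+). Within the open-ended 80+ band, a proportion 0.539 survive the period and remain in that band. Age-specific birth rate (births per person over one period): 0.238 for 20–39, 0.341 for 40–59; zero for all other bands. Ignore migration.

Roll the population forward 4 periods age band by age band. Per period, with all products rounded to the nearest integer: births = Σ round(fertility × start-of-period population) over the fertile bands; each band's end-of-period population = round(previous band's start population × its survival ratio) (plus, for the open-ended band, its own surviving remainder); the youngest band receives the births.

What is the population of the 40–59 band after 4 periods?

6189

Numbering the groups 1..5 from youngest to oldest:
— Period 1 —
Births: 6400 * 0.238 = 1523 ; 20700 * 0.341 = 7059 → total 8582
Group 2: 19000 * 0.975 = 18525
Group 3: 6400 * 0.972 = 6221
Group 4: 20700 * 0.952 = 19706
Group 5: 14400 * 0.967 + 15600 * 0.539 = 13925 + 8408 = 22333
Giving 8582 / 18525 / 6221 / 19706 / 22333.
— Period 2 —
Births: 18525 * 0.238 = 4409 ; 6221 * 0.341 = 2121 → total 6530
Group 2: 8582 * 0.975 = 8367
Group 3: 18525 * 0.972 = 18006
Group 4: 6221 * 0.952 = 5922
Group 5: 19706 * 0.967 + 22333 * 0.539 = 19056 + 12037 = 31093
Giving 6530 / 8367 / 18006 / 5922 / 31093.
— Period 3 —
Births: 8367 * 0.238 = 1991 ; 18006 * 0.341 = 6140 → total 8131
Group 2: 6530 * 0.975 = 6367
Group 3: 8367 * 0.972 = 8133
Group 4: 18006 * 0.952 = 17142
Group 5: 5922 * 0.967 + 31093 * 0.539 = 5727 + 16759 = 22486
Giving 8131 / 6367 / 8133 / 17142 / 22486.
— Period 4 —
Births: 6367 * 0.238 = 1515 ; 8133 * 0.341 = 2773 → total 4288
Group 2: 8131 * 0.975 = 7928
Group 3: 6367 * 0.972 = 6189
Group 4: 8133 * 0.952 = 7743
Group 5: 17142 * 0.967 + 22486 * 0.539 = 16576 + 12120 = 28696
Giving 4288 / 7928 / 6189 / 7743 / 28696.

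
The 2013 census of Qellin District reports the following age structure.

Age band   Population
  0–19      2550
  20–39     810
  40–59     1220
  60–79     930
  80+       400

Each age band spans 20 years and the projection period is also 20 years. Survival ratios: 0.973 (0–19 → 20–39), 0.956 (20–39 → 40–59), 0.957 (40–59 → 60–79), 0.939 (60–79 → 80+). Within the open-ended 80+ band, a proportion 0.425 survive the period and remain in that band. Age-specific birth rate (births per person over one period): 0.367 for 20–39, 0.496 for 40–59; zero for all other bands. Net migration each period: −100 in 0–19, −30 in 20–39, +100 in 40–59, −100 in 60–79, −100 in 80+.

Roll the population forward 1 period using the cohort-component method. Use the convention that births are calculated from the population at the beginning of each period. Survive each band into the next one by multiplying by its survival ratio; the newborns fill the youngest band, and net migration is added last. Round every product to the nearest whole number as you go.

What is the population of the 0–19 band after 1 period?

(Groups numbered youngest = 1 to oldest = 5.)
[period 1]
Births: 810 × 0.367 = 297, 1220 × 0.496 = 605 — total 902
Group 2: 2550 × 0.973 = 2481
Group 3: 810 × 0.956 = 774
Group 4: 1220 × 0.957 = 1168
Group 5: 930 × 0.939 + 400 × 0.425 = 873 + 170 = 1043
Net migration: Group 1 − 100 → 802; Group 2 − 30 → 2451; Group 3 + 100 → 874; Group 4 − 100 → 1068; Group 5 − 100 → 943
End of period: [802, 2451, 874, 1068, 943]

802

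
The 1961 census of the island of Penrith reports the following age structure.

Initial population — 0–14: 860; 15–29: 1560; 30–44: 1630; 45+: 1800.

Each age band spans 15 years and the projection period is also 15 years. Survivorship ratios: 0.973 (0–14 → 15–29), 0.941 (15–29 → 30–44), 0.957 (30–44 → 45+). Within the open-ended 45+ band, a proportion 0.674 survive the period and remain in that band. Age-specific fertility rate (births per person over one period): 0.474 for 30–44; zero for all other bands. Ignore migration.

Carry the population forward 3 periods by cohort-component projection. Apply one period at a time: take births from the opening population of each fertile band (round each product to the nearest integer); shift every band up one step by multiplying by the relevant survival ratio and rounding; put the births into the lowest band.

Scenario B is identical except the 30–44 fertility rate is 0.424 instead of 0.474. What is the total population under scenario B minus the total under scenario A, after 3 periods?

-188

[period 1]
Births: 1630 × 0.474 = 773
15–29: 860 × 0.973 = 837
30–44: 1560 × 0.941 = 1468
45+: 1630 × 0.957 + 1800 × 0.674 = 1560 + 1213 = 2773
End of period: [773, 837, 1468, 2773]
[period 2]
Births: 1468 × 0.474 = 696
15–29: 773 × 0.973 = 752
30–44: 837 × 0.941 = 788
45+: 1468 × 0.957 + 2773 × 0.674 = 1405 + 1869 = 3274
End of period: [696, 752, 788, 3274]
[period 3]
Births: 788 × 0.474 = 374
15–29: 696 × 0.973 = 677
30–44: 752 × 0.941 = 708
45+: 788 × 0.957 + 3274 × 0.674 = 754 + 2207 = 2961
End of period: [374, 677, 708, 2961]
Scenario A total after 3 periods: 4720
Scenario B projection —
[period 1]
Births: 1630 × 0.424 = 691
15–29: 860 × 0.973 = 837
30–44: 1560 × 0.941 = 1468
45+: 1630 × 0.957 + 1800 × 0.674 = 1560 + 1213 = 2773
End of period: [691, 837, 1468, 2773]
[period 2]
Births: 1468 × 0.424 = 622
15–29: 691 × 0.973 = 672
30–44: 837 × 0.941 = 788
45+: 1468 × 0.957 + 2773 × 0.674 = 1405 + 1869 = 3274
End of period: [622, 672, 788, 3274]
[period 3]
Births: 788 × 0.424 = 334
15–29: 622 × 0.973 = 605
30–44: 672 × 0.941 = 632
45+: 788 × 0.957 + 3274 × 0.674 = 754 + 2207 = 2961
End of period: [334, 605, 632, 2961]
Scenario B total after 3 periods: 4532
Difference B − A = 4532 − 4720 = -188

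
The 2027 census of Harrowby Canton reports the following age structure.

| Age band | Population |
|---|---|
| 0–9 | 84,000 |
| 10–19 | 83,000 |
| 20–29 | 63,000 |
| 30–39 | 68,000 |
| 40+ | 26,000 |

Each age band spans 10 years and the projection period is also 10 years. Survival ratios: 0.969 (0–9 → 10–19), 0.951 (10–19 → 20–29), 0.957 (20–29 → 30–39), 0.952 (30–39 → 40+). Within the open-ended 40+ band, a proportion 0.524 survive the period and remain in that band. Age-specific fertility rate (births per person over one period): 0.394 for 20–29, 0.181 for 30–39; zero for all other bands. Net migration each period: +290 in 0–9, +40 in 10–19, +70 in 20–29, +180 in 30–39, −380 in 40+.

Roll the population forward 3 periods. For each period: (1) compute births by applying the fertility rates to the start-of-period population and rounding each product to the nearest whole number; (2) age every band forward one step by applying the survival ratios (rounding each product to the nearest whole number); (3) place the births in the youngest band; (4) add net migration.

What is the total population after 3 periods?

Numbering the bands 1..5 from youngest to oldest:
After projecting period 1:
Births: 63000 × 0.394 = 24822 ; 68000 × 0.181 = 12308 → total 37130
Band 2: 84000 × 0.969 = 81396
Band 3: 83000 × 0.951 = 78933
Band 4: 63000 × 0.957 = 60291
Band 5: 68000 × 0.952 + 26000 × 0.524 = 64736 + 13624 = 78360
Net migration: Band 1 + 290 → 37420; Band 2 + 40 → 81436; Band 3 + 70 → 79003; Band 4 + 180 → 60471; Band 5 − 380 → 77980
End of period: [37420, 81436, 79003, 60471, 77980]
After projecting period 2:
Births: 79003 × 0.394 = 31127 ; 60471 × 0.181 = 10945 → total 42072
Band 2: 37420 × 0.969 = 36260
Band 3: 81436 × 0.951 = 77446
Band 4: 79003 × 0.957 = 75606
Band 5: 60471 × 0.952 + 77980 × 0.524 = 57568 + 40862 = 98430
Net migration: Band 1 + 290 → 42362; Band 2 + 40 → 36300; Band 3 + 70 → 77516; Band 4 + 180 → 75786; Band 5 − 380 → 98050
End of period: [42362, 36300, 77516, 75786, 98050]
After projecting period 3:
Births: 77516 × 0.394 = 30541 ; 75786 × 0.181 = 13717 → total 44258
Band 2: 42362 × 0.969 = 41049
Band 3: 36300 × 0.951 = 34521
Band 4: 77516 × 0.957 = 74183
Band 5: 75786 × 0.952 + 98050 × 0.524 = 72148 + 51378 = 123526
Net migration: Band 1 + 290 → 44548; Band 2 + 40 → 41089; Band 3 + 70 → 34591; Band 4 + 180 → 74363; Band 5 − 380 → 123146
End of period: [44548, 41089, 34591, 74363, 123146]
Total after period 3: 44548 + 41089 + 34591 + 74363 + 123146 = 317737

317737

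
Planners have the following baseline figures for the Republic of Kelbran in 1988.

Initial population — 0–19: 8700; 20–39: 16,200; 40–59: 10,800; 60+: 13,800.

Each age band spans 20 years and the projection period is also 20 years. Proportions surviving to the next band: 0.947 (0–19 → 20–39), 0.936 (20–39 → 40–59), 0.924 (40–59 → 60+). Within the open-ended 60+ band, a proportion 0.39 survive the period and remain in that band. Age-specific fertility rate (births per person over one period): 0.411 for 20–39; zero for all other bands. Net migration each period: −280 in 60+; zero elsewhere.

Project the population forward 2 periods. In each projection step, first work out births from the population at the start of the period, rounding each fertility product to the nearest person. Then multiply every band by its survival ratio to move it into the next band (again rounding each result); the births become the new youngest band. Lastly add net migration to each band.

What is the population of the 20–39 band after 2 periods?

Period 1.
Births: 16200 × 0.411 = 6658
20–39: 8700 × 0.947 = 8239
40–59: 16200 × 0.936 = 15163
60+: 10800 × 0.924 + 13800 × 0.39 = 9979 + 5382 = 15361
Net migration: 60+ − 280 → 15081
Giving 6658 / 8239 / 15163 / 15081.
Period 2.
Births: 8239 × 0.411 = 3386
20–39: 6658 × 0.947 = 6305
40–59: 8239 × 0.936 = 7712
60+: 15163 × 0.924 + 15081 × 0.39 = 14011 + 5882 = 19893
Net migration: 60+ − 280 → 19613
Giving 3386 / 6305 / 7712 / 19613.

6305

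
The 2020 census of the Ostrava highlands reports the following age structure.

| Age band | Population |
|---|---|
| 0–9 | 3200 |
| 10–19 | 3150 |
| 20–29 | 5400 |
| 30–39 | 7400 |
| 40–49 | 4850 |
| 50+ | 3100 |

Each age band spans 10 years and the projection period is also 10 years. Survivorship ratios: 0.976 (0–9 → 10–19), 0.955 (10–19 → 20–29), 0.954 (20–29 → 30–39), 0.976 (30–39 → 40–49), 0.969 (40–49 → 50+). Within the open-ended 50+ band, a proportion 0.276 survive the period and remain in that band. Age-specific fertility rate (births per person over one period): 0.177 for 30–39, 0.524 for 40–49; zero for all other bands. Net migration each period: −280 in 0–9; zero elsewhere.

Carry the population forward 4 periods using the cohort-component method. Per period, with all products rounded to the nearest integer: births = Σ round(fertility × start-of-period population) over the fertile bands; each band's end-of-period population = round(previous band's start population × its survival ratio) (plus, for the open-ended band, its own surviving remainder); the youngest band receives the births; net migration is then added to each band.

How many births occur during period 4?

1972

Period 1:
Births: 7400 × 0.177 = 1310  |  4850 × 0.524 = 2541 — total 3851
10–19: 3200 × 0.976 = 3123
20–29: 3150 × 0.955 = 3008
30–39: 5400 × 0.954 = 5152
40–49: 7400 × 0.976 = 7222
50+: 4850 × 0.969 + 3100 × 0.276 = 4700 + 856 = 5556
Net migration: 0–9 − 280 → 3571
→ [3571, 3123, 3008, 5152, 7222, 5556]
Period 2:
Births: 5152 × 0.177 = 912  |  7222 × 0.524 = 3784 — total 4696
10–19: 3571 × 0.976 = 3485
20–29: 3123 × 0.955 = 2982
30–39: 3008 × 0.954 = 2870
40–49: 5152 × 0.976 = 5028
50+: 7222 × 0.969 + 5556 × 0.276 = 6998 + 1533 = 8531
Net migration: 0–9 − 280 → 4416
→ [4416, 3485, 2982, 2870, 5028, 8531]
Period 3:
Births: 2870 × 0.177 = 508  |  5028 × 0.524 = 2635 — total 3143
10–19: 4416 × 0.976 = 4310
20–29: 3485 × 0.955 = 3328
30–39: 2982 × 0.954 = 2845
40–49: 2870 × 0.976 = 2801
50+: 5028 × 0.969 + 8531 × 0.276 = 4872 + 2355 = 7227
Net migration: 0–9 − 280 → 2863
→ [2863, 4310, 3328, 2845, 2801, 7227]
Period 4:
Births: 2845 × 0.177 = 504  |  2801 × 0.524 = 1468 — total 1972
10–19: 2863 × 0.976 = 2794
20–29: 4310 × 0.955 = 4116
30–39: 3328 × 0.954 = 3175
40–49: 2845 × 0.976 = 2777
50+: 2801 × 0.969 + 7227 × 0.276 = 2714 + 1995 = 4709
Net migration: 0–9 − 280 → 1692
→ [1692, 2794, 4116, 3175, 2777, 4709]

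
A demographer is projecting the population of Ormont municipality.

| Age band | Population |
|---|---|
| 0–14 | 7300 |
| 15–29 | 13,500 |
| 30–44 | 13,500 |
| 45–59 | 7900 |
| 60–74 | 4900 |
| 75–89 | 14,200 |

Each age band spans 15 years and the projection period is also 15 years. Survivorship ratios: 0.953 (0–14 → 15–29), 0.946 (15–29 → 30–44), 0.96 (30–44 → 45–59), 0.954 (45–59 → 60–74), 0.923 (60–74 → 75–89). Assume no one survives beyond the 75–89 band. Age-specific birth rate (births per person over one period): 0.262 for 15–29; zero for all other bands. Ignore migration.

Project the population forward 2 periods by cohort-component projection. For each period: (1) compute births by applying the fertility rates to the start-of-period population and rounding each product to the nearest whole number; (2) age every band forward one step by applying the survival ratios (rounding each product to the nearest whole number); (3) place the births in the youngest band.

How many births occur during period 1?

Period 1.
Births: 13500 × 0.262 = 3537
15–29: 7300 × 0.953 = 6957
30–44: 13500 × 0.946 = 12771
45–59: 13500 × 0.96 = 12960
60–74: 7900 × 0.954 = 7537
75–89: 4900 × 0.923 = 4523
Population now: 0–14=3537, 15–29=6957, 30–44=12771, 45–59=12960, 60–74=7537, 75–89=4523

3537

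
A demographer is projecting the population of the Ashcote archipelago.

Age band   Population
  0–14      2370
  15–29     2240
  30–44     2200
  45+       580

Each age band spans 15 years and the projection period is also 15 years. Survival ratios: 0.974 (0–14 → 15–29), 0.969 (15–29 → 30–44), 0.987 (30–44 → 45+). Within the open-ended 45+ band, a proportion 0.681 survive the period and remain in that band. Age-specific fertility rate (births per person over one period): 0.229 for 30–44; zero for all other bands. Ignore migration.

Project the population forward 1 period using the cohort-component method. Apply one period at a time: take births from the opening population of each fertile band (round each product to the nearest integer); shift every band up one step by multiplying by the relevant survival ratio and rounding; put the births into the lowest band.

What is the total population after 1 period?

Numbering the groups 1..4 from youngest to oldest:
[period 1]
Births: 2200 × 0.229 = 504
Group 2: 2370 × 0.974 = 2308
Group 3: 2240 × 0.969 = 2171
Group 4: 2200 × 0.987 + 580 × 0.681 = 2171 + 395 = 2566
Giving 504 / 2308 / 2171 / 2566.
Total after period 1: 504 + 2308 + 2171 + 2566 = 7549

7549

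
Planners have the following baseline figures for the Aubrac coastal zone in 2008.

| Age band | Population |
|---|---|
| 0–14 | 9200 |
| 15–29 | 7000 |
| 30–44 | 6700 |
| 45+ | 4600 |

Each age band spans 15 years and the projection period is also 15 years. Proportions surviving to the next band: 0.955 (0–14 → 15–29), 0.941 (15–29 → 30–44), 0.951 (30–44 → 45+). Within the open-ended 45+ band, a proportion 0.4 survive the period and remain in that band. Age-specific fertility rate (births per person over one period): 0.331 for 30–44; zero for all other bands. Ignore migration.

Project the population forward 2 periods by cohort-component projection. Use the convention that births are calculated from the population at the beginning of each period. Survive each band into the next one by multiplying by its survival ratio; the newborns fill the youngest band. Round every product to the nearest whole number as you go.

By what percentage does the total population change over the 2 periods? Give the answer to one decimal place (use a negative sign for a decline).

-19.6

Call the bands 1 to 4, youngest first.
Period 1:
Births: 6700 × 0.331 = 2218
Band 2: 9200 × 0.955 = 8786
Band 3: 7000 × 0.941 = 6587
Band 4: 6700 × 0.951 + 4600 × 0.4 = 6372 + 1840 = 8212
Population now: 0–14=2218, 15–29=8786, 30–44=6587, 45+=8212
Period 2:
Births: 6587 × 0.331 = 2180
Band 2: 2218 × 0.955 = 2118
Band 3: 8786 × 0.941 = 8268
Band 4: 6587 × 0.951 + 8212 × 0.4 = 6264 + 3285 = 9549
Population now: 0–14=2180, 15–29=2118, 30–44=8268, 45+=9549
Total: 27500 → 22115; change = -5385; percentage change = -19.6%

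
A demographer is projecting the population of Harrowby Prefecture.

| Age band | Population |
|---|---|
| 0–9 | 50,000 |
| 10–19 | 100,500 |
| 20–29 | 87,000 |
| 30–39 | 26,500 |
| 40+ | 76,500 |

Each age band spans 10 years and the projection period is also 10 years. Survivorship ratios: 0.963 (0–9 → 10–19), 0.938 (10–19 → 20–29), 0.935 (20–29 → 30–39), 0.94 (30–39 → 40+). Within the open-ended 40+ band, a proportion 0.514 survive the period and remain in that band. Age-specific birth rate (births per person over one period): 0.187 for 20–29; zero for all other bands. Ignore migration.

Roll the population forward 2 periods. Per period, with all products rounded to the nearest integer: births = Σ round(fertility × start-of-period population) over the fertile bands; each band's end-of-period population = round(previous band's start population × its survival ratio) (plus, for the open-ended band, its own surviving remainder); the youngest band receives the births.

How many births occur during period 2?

Period 1.
Births: 87000 × 0.187 = 16269
10–19: 50000 × 0.963 = 48150
20–29: 100500 × 0.938 = 94269
30–39: 87000 × 0.935 = 81345
40+: 26500 × 0.94 + 76500 × 0.514 = 24910 + 39321 = 64231
→ [16269, 48150, 94269, 81345, 64231]
Period 2.
Births: 94269 × 0.187 = 17628
10–19: 16269 × 0.963 = 15667
20–29: 48150 × 0.938 = 45165
30–39: 94269 × 0.935 = 88142
40+: 81345 × 0.94 + 64231 × 0.514 = 76464 + 33015 = 109479
→ [17628, 15667, 45165, 88142, 109479]

17628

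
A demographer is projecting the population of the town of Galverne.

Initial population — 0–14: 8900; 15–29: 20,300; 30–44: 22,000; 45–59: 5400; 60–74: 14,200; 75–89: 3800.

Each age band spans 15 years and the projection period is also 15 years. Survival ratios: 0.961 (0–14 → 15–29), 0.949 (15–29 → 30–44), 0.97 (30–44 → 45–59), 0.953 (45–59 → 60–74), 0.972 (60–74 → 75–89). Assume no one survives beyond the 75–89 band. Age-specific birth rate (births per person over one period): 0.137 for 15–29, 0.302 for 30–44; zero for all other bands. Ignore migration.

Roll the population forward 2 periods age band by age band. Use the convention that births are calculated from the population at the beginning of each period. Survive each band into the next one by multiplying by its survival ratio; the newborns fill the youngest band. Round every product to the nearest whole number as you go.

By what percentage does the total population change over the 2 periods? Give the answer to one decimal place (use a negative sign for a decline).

— Period 1 —
Births: 20300 × 0.137 = 2781, 22000 × 0.302 = 6644 ⇒ total 9425
15–29: 8900 × 0.961 = 8553
30–44: 20300 × 0.949 = 19265
45–59: 22000 × 0.97 = 21340
60–74: 5400 × 0.953 = 5146
75–89: 14200 × 0.972 = 13802
Population now: 0–14=9425, 15–29=8553, 30–44=19265, 45–59=21340, 60–74=5146, 75–89=13802
— Period 2 —
Births: 8553 × 0.137 = 1172, 19265 × 0.302 = 5818 ⇒ total 6990
15–29: 9425 × 0.961 = 9057
30–44: 8553 × 0.949 = 8117
45–59: 19265 × 0.97 = 18687
60–74: 21340 × 0.953 = 20337
75–89: 5146 × 0.972 = 5002
Population now: 0–14=6990, 15–29=9057, 30–44=8117, 45–59=18687, 60–74=20337, 75–89=5002
Total: 74600 → 68190; change = -6410; percentage change = -8.6%

-8.6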